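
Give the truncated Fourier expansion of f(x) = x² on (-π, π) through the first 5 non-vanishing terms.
-4·cos(x) + cos(2·x) - 4·cos(3·x)/9 + cos(4·x)/4 + π^2/3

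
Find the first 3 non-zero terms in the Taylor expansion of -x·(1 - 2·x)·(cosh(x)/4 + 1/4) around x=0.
-x^3/8 + x^2 - x/2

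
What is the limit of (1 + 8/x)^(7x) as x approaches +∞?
As x → +∞: write (1 + 8/x)^(7x) = ((1 + 8/x)^x)^7 → (e^8)^7 = e^56.
Limit = e^(56).

Final answer: e^(56)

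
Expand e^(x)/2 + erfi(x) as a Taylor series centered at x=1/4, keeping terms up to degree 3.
erfi(1/4) + e^(1/4)/2 + (√(π)·e^(1/4) + 4·e^(1/16))·(x - 1/4)/(2·√(π)) + (2·e^(1/16) + √(π)·e^(1/4))·(x - 1/4)^2/(4·√(π)) + (√(π)·e^(1/4) + 9·e^(1/16))·(x - 1/4)^3/(12·√(π))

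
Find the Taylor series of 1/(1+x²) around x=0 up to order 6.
-x^6 + x^4 - x^2 + 1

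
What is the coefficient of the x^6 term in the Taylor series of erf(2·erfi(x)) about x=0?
Expand to order 6: erf(2·erfi(x)) = x^5·(-128/(3·π^2) + 4/(5·π) + 1024/(5·π^3)) + x^3·(-128/(3·π^2) + 8/(3·π)) + 8·x/π + O(x^7).
The coefficient of x^6 is 0.

Final answer: 0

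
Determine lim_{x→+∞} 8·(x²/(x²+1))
Evaluate the dominant behaviour as x → +∞; each term tends to a finite value or vanishes.
Limit = 8.

Final answer: 8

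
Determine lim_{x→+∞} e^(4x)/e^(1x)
This is an ∞/∞ indeterminate form as x → +∞.
Rewrite e^(4x)/e^(1x) = e^((4−1)x) = e^(3x); the exponent coefficient is 3 > 0 so e^(3x) → ∞.
Limit = ∞.

Final answer: ∞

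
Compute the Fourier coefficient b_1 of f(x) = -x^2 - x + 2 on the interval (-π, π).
b_1 = (1/π) ∫_{-π}^{π} f(x)·sin(1x) dx.
Evaluate the integral (use parity and integration by parts as needed): b_1 = -2.

Final answer: -2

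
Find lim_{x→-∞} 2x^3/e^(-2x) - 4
The quotient is an ∞/∞ indeterminate form as x → -∞.
Compare growth rates of the dominant terms (exponentials ≫ polynomials ≫ logarithms), or apply L'Hôpital's rule; the quotient → 0.
Adding the constant: 0 - 4 = -4. Limit = -4.

Final answer: -4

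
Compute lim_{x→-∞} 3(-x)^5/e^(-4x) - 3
The quotient is an ∞/∞ indeterminate form as x → -∞.
Compare growth rates of the dominant terms (exponentials ≫ polynomials ≫ logarithms), or apply L'Hôpital's rule; the quotient → 0.
Adding the constant: 0 - 3 = -3. Limit = -3.

Final answer: -3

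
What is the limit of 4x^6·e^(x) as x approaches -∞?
This is a 0·∞ indeterminate form at x → -∞.
Rewrite the product as 4x^6 / e^(-x) (an ∞/∞ form) and apply L'Hôpital, or use the standard hierarchy e^(|x|) ≫ |x^6| as x → -∞.
The indeterminate product → 0, so the limit = 0.

Final answer: 0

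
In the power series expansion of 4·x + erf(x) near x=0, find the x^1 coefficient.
Expand to order 1: 4·x + erf(x) = x·(2/√(π) + 4) + O(x^2).
The coefficient of x^1 is 2/√(π) + 4.

Final answer: 2/√(π) + 4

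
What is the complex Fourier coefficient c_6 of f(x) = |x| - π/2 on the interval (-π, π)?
Compute the real Fourier coefficients first: a_6 = 0, b_6 = 0.
Then c_6 = (a_6 − i·b_6)/2 = 0.

Final answer: 0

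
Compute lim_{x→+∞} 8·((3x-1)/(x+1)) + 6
Evaluate the dominant behaviour as x → +∞; each term tends to a finite value or vanishes.
Limit = 30.

Final answer: 30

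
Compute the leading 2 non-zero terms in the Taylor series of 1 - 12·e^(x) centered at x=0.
-12·x - 11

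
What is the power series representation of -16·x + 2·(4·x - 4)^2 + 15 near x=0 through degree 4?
32·x^2 - 80·x + 47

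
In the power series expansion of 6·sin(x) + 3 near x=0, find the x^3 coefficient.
Expand to order 3: 6·sin(x) + 3 = -x^3 + 6·x + 3 + O(x^4).
The coefficient of x^3 is -1.

Final answer: -1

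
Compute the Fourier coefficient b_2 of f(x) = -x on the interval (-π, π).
b_2 = (1/π) ∫_{-π}^{π} f(x)·sin(2x) dx.
Evaluate the integral (use parity and integration by parts as needed): b_2 = 1.

Final answer: 1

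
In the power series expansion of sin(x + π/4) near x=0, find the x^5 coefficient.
Expand to order 5: sin(x + π/4) = √(2)·x^5/240 + √(2)·x^4/48 - √(2)·x^3/12 - √(2)·x^2/4 + √(2)·x/2 + √(2)/2 + O(x^6).
The coefficient of x^5 is √(2)/240.

Final answer: √(2)/240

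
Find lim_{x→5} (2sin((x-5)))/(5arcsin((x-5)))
Both numerator and denominator → 0 as x → 5; this is a 0/0 indeterminate form.
Expand each to leading order near x = 5: numerator ~ 2·(x - 5), denominator ~ 5·(x - 5).
The limit of the ratio is 2/5.

Final answer: 2/5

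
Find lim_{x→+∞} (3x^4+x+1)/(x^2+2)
This is an ∞/∞ indeterminate form as x → +∞.
Divide numerator and denominator by x^4 and let the lower-order terms vanish; the numerator's degree 4 exceeds the denominator's degree 2, so the quotient diverges.
Limit = ∞.

Final answer: ∞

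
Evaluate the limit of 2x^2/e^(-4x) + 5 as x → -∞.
The quotient is an ∞/∞ indeterminate form as x → -∞.
Compare growth rates of the dominant terms (exponentials ≫ polynomials ≫ logarithms), or apply L'Hôpital's rule; the quotient → 0.
Adding the constant: 0 + 5 = 5. Limit = 5.

Final answer: 5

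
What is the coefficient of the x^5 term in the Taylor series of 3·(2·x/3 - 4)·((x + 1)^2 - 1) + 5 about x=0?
Expand to order 5: 3·(2·x/3 - 4)·((x + 1)^2 - 1) + 5 = 2·x^3 - 8·x^2 - 24·x + 5 + O(x^6).
The coefficient of x^5 is 0.

Final answer: 0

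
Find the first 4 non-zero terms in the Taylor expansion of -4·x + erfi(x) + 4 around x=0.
x^5/(5·√(π)) + 2·x^3/(3·√(π)) + x·(-4 + 2/√(π)) + 4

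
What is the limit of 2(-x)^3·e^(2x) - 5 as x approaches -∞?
The product is a 0·∞ indeterminate form at x → -∞.
Rewrite the product as 2(-x)^3 / e^(-2x) (an ∞/∞ form) and apply L'Hôpital, or use the standard hierarchy e^(2|x|) ≫ |(-x)^3| as x → -∞.
The indeterminate product → 0, so the limit = -5.

Final answer: -5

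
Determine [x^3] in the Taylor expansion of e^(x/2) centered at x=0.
Expand to order 3: e^(x/2) = x^3/48 + x^2/8 + x/2 + 1 + O(x^4).
The coefficient of x^3 is 1/48.

Final answer: 1/48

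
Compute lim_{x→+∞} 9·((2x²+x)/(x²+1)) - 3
Evaluate the dominant behaviour as x → +∞; each term tends to a finite value or vanishes.
Limit = 15.

Final answer: 15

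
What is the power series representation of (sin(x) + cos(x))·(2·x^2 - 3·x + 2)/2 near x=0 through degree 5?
-53·x^5/240 - 5·x^4/24 + 19·x^3/12 - x^2 - x/2 + 1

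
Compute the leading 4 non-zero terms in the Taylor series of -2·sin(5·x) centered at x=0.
15625·x^7/504 - 625·x^5/12 + 125·x^3/3 - 10·x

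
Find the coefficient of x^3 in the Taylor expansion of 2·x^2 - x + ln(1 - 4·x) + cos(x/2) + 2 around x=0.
Expand to order 3: 2·x^2 - x + ln(1 - 4·x) + cos(x/2) + 2 = -64·x^3/3 - 49·x^2/8 - 5·x + 3 + O(x^4).
The coefficient of x^3 is -64/3.

Final answer: -64/3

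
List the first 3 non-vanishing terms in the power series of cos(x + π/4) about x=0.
-√(2)·x^2/4 - √(2)·x/2 + √(2)/2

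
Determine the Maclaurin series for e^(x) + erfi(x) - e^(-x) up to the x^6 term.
x^5·(1/60 + 1/(5·√(π))) + x^3·(1/3 + 2/(3·√(π))) + x·(2/√(π) + 2)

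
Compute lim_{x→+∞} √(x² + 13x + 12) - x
This is an ∞ − ∞ indeterminate form.
Multiply and divide by the conjugate √(x²+13x + 12) + x; the x² terms cancel, leaving (13x + 12)/(√(x²+13x + 12)+x) → 13/2.
Limit = 13/2.

Final answer: 13/2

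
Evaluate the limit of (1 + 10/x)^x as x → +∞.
As x → +∞: this is the defining limit (1 + 10/x)^x → e^10.
Limit = e^(10).

Final answer: e^(10)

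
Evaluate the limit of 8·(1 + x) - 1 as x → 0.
Direct substitution at x = 0 gives 7.

Final answer: 7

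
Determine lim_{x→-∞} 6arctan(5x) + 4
Evaluate the dominant behaviour as x → -∞; each term tends to a finite value or vanishes.
Limit = 4 - 3·π.

Final answer: 4 - 3·π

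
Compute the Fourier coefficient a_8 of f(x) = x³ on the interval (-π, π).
a_8 = (1/π) ∫_{-π}^{π} f(x)·cos(8x) dx.
Evaluate the integral (use parity and integration by parts as needed): a_8 = 0.

Final answer: 0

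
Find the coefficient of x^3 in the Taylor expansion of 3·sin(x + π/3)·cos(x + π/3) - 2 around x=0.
Expand to order 3: 3·sin(x + π/3)·cos(x + π/3) - 2 = x^3 - 3·√(3)·x^2/2 - 3·x/2 - 2 + 3·√(3)/4 + O(x^4).
The coefficient of x^3 is 1.

Final answer: 1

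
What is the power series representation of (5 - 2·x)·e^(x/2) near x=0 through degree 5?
-x^5/256 - 11·x^4/384 - 7·x^3/48 - 3·x^2/8 + x/2 + 5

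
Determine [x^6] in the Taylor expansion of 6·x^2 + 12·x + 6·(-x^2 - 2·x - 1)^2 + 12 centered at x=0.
Expand to order 6: 6·x^2 + 12·x + 6·(-x^2 - 2·x - 1)^2 + 12 = 6·x^4 + 24·x^3 + 42·x^2 + 36·x + 18 + O(x^7).
The coefficient of x^6 is 0.

Final answer: 0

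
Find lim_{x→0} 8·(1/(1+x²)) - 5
Direct substitution at x = 0 gives 3.

Final answer: 3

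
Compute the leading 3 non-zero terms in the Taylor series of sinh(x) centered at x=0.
x^5/120 + x^3/6 + x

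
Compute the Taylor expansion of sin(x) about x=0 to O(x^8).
-x^7/5040 + x^5/120 - x^3/6 + x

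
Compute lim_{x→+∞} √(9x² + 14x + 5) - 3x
As x → +∞: multiply by the conjugate to get (14x+5)/(√(9x²+14x+5)+3x); the denominator ~ 6x, so the limit is 14/6 = 7/3.
Limit = 7/3.

Final answer: 7/3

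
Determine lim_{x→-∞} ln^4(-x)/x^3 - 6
The quotient is an ∞/∞ indeterminate form as x → -∞.
Compare growth rates of the dominant terms (exponentials ≫ polynomials ≫ logarithms), or apply L'Hôpital's rule; the quotient → 0.
Adding the constant: 0 - 6 = -6. Limit = -6.

Final answer: -6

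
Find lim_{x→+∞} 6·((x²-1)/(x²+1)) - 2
Evaluate the dominant behaviour as x → +∞; each term tends to a finite value or vanishes.
Limit = 4.

Final answer: 4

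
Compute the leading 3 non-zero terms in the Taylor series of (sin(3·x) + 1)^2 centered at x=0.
9·x^2 + 6·x + 1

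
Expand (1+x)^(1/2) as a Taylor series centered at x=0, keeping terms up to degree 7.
33·x^7/2048 - 21·x^6/1024 + 7·x^5/256 - 5·x^4/128 + x^3/16 - x^2/8 + x/2 + 1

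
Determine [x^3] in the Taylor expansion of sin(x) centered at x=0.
Expand to order 3: sin(x) = -x^3/6 + x + O(x^4).
The coefficient of x^3 is -1/6.

Final answer: -1/6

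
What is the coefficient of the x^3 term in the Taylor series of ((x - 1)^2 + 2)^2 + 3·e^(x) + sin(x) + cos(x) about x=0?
Expand to order 3: ((x - 1)^2 + 2)^2 + 3·e^(x) + sin(x) + cos(x) = -11·x^3/3 + 11·x^2 - 8·x + 13 + O(x^4).
The coefficient of x^3 is -11/3.

Final answer: -11/3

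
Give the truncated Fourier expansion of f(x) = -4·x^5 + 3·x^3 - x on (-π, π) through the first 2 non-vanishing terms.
(-998 - 8·π^4 + 166·π^2)·sin(x) + (-23·π^2 + 71/2 + 4·π^4)·sin(2·x)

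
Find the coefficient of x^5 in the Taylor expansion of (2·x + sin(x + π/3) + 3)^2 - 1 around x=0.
Expand to order 5: (2·x + sin(x + π/3) + 3)^2 - 1 = x^5·(√(3)/2 + 3)^2·(1/(120·(√(3)/2 + 3)) + 7·√(3)/(48·(√(3)/2 + 3)^2)) + x^4·(√(3)/2 + 3)^2·(-11/(48·(√(3)/2 + 3)^2) + √(3)/(24·(√(3)/2 + 3))) + x^3·(√(3)/2 + 3)^2·(-5·√(3)/(4·(√(3)/2 + 3)^2) - 1/(6·(√(3)/2 + 3))) + x^2·(√(3)/2 + 3)^2·(-√(3)/(2·(√(3)/2 + 3)) + 25/(4·(√(3)/2 + 3)^2)) + x·(5·√(3)/2 + 15) - 1 + (√(3)/2 + 3)^2 + O(x^6).
The coefficient of x^5 is (√(3)/2 + 3)^2·(1/(120·(√(3)/2 + 3)) + 7·√(3)/(48·(√(3)/2 + 3)^2)).

Final answer: (√(3)/2 + 3)^2·(1/(120·(√(3)/2 + 3)) + 7·√(3)/(48·(√(3)/2 + 3)^2))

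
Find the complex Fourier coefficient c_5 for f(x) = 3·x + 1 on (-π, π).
Compute the real Fourier coefficients first: a_5 = 0, b_5 = 6/5.
Then c_5 = (a_5 − i·b_5)/2 = -3·i/5.

Final answer: -3·i/5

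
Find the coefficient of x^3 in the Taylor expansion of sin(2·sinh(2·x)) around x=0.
Expand to order 3: sin(2·sinh(2·x)) = -8·x^3 + 4·x + O(x^4).
The coefficient of x^3 is -8.

Final answer: -8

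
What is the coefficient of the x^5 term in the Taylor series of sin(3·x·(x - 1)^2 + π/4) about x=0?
Expand to order 5: sin(3·x·(x - 1)^2 + π/4) = -2979·√(2)·x^5/80 + 27·√(2)·x^4/16 + 33·√(2)·x^3/4 - 21·√(2)·x^2/4 + 3·√(2)·x/2 + √(2)/2 + O(x^6).
The coefficient of x^5 is -2979·√(2)/80.

Final answer: -2979·√(2)/80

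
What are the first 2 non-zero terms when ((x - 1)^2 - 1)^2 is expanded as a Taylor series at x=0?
-4·x^3 + 4·x^2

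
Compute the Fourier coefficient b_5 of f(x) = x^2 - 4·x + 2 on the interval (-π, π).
b_5 = (1/π) ∫_{-π}^{π} f(x)·sin(5x) dx.
Evaluate the integral (use parity and integration by parts as needed): b_5 = -8/5.

Final answer: -8/5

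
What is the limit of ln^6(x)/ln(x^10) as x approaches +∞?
This is an ∞/∞ indeterminate form as x → +∞.
Write ln(x^10) = 10·ln(x), reducing the quotient to ln^5(x)/10 → ∞.
Limit = ∞.

Final answer: ∞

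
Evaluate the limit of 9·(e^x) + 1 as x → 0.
Direct substitution at x = 0 gives 10.

Final answer: 10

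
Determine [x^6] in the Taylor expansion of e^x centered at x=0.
Expand to order 6: e^x = x^6/720 + x^5/120 + x^4/24 + x^3/6 + x^2/2 + x + 1 + O(x^7).
The coefficient of x^6 is 1/720.

Final answer: 1/720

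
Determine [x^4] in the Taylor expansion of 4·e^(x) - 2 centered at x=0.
Expand to order 4: 4·e^(x) - 2 = x^4/6 + 2·x^3/3 + 2·x^2 + 4·x + 2 + O(x^5).
The coefficient of x^4 is 1/6.

Final answer: 1/6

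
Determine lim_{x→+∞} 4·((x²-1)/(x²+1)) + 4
Evaluate the dominant behaviour as x → +∞; each term tends to a finite value or vanishes.
Limit = 8.

Final answer: 8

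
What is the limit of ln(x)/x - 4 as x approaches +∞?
Evaluate the dominant behaviour as x → +∞; each term tends to a finite value or vanishes.
Limit = -4.

Final answer: -4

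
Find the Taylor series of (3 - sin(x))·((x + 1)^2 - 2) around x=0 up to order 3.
-7·x^3/6 + x^2 + 7·x - 3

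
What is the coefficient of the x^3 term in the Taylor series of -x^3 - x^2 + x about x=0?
Expand to order 3: -x^3 - x^2 + x = -x^3 - x^2 + x + O(x^4).
The coefficient of x^3 is -1.

Final answer: -1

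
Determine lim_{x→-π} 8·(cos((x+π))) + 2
Direct substitution at x = -π gives 10.

Final answer: 10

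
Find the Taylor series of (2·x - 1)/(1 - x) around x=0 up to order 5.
x^5 + x^4 + x^3 + x^2 + x - 1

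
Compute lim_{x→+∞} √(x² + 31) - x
This is an ∞ − ∞ indeterminate form.
Multiply and divide by the conjugate √(x²+31) + x; the x² terms cancel, leaving 31/(√(x²+31)+x) → 0.
Limit = 0.

Final answer: 0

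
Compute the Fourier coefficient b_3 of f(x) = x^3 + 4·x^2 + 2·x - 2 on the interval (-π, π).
b_3 = (1/π) ∫_{-π}^{π} f(x)·sin(3x) dx.
Evaluate the integral (use parity and integration by parts as needed): b_3 = 8/9 + 2·π^2/3.

Final answer: 8/9 + 2·π^2/3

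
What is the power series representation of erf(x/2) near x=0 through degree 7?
-x^7/(2688·√(π)) + x^5/(160·√(π)) - x^3/(12·√(π)) + x/√(π)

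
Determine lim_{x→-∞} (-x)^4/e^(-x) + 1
The quotient is an ∞/∞ indeterminate form as x → -∞.
Compare growth rates of the dominant terms (exponentials ≫ polynomials ≫ logarithms), or apply L'Hôpital's rule; the quotient → 0.
Adding the constant: 0 + 1 = 1. Limit = 1.

Final answer: 1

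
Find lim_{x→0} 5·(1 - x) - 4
Direct substitution at x = 0 gives 1.

Final answer: 1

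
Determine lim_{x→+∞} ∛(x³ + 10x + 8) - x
This is an ∞ − ∞ indeterminate form.
Multiply by (A² + AB + B²)/(A² + AB + B²) where A = ∛(x³+10x + 8), B = x to use A³ − B³ = (A−B)(A²+AB+B²); the x³ terms cancel, leaving (10x + 8)/(A²+AB+B²) with denominator ~ 3x², so the limit is 0.
Limit = 0.

Final answer: 0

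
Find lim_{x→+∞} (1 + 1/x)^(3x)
As x → +∞: write (1 + 1/x)^(3x) = ((1 + 1/x)^x)^3 → (e^1)^3 = e^3.
Limit = e^(3).

Final answer: e^(3)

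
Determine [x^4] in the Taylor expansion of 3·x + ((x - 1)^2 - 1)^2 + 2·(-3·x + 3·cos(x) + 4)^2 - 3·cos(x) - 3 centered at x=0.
Expand to order 4: 3·x + ((x - 1)^2 - 1)^2 + 2·(-3·x + 3·cos(x) + 4)^2 - 3·cos(x) - 3 = 71·x^4/8 + 14·x^3 - 37·x^2/2 - 81·x + 92 + O(x^5).
The coefficient of x^4 is 71/8.

Final answer: 71/8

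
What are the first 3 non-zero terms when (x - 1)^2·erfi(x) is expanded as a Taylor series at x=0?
8·x^3/(3·√(π)) - 4·x^2/√(π) + 2·x/√(π)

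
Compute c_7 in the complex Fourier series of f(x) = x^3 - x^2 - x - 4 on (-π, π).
Compute the real Fourier coefficients first: a_7 = 4/49, b_7 = -110/343 + 2·π^2/7.
Then c_7 = (a_7 − i·b_7)/2 = 2/49 - i·π^2/7 + 55·i/343.

Final answer: 2/49 - i·π^2/7 + 55·i/343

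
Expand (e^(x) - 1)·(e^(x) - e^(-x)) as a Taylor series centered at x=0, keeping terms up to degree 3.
x^3 + 2·x^2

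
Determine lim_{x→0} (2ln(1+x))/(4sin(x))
Both numerator and denominator → 0 as x → 0; this is a 0/0 indeterminate form.
Expand each to leading order near x = 0: numerator ~ 2·x, denominator ~ 4·x.
The limit of the ratio is 1/2.

Final answer: 1/2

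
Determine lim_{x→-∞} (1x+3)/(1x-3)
Evaluate the dominant behaviour as x → -∞; each term tends to a finite value or vanishes.
Limit = 1.

Final answer: 1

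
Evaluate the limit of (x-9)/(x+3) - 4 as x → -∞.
Evaluate the dominant behaviour as x → -∞; each term tends to a finite value or vanishes.
Limit = -3.

Final answer: -3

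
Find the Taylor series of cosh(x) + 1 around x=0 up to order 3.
x^2/2 + 2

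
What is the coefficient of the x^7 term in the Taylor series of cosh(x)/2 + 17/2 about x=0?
Expand to order 7: cosh(x)/2 + 17/2 = x^6/1440 + x^4/48 + x^2/4 + 9 + O(x^8).
The coefficient of x^7 is 0.

Final answer: 0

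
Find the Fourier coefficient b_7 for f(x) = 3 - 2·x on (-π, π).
b_7 = (1/π) ∫_{-π}^{π} f(x)·sin(7x) dx.
Evaluate the integral (use parity and integration by parts as needed): b_7 = -4/7.

Final answer: -4/7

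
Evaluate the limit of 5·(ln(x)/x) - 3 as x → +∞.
Evaluate the dominant behaviour as x → +∞; each term tends to a finite value or vanishes.
Limit = -3.

Final answer: -3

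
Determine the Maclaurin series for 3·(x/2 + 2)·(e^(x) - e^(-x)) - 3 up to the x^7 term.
x^7/420 + x^6/40 + x^5/10 + x^4/2 + 2·x^3 + 3·x^2 + 12·x - 3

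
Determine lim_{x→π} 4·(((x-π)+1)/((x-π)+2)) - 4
Direct substitution at x = π gives -2.

Final answer: -2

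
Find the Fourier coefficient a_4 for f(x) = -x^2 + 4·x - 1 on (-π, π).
a_4 = (1/π) ∫_{-π}^{π} f(x)·cos(4x) dx.
Evaluate the integral (use parity and integration by parts as needed): a_4 = -1/4.

Final answer: -1/4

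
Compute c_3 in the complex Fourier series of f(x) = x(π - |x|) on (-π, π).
Compute the real Fourier coefficients first: a_3 = 0, b_3 = 8/(27·π).
Then c_3 = (a_3 − i·b_3)/2 = -4·i/(27·π).

Final answer: -4·i/(27·π)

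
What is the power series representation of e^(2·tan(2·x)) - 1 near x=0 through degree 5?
896·x^5/15 + 32·x^4 + 16·x^3 + 8·x^2 + 4·x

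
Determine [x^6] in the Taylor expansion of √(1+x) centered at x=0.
Expand to order 6: √(1+x) = -21·x^6/1024 + 7·x^5/256 - 5·x^4/128 + x^3/16 - x^2/8 + x/2 + 1 + O(x^7).
The coefficient of x^6 is -21/1024.

Final answer: -21/1024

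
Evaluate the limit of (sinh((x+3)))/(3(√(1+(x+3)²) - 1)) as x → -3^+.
Both numerator and denominator → 0 as x → -3^+; this is a 0/0 indeterminate form.
Expand each to leading order near x = -3: numerator ~ (x + 3), denominator ~ 3·(x + 3)^2/2.
The limit of the ratio is ∞.

Final answer: ∞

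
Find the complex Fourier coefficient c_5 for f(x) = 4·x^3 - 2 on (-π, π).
Compute the real Fourier coefficients first: a_5 = 0, b_5 = -48/125 + 8·π^2/5.
Then c_5 = (a_5 − i·b_5)/2 = -4·i·π^2/5 + 24·i/125.

Final answer: -4·i·π^2/5 + 24·i/125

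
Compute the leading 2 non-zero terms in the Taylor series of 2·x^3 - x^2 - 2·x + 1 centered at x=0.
1 - 2·x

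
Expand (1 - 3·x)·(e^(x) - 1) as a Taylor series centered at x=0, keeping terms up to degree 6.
-17·x^6/720 - 7·x^5/60 - 11·x^4/24 - 4·x^3/3 - 5·x^2/2 + x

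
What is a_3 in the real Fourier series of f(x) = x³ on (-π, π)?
a_3 = (1/π) ∫_{-π}^{π} f(x)·cos(3x) dx.
Evaluate the integral (use parity and integration by parts as needed): a_3 = 0.

Final answer: 0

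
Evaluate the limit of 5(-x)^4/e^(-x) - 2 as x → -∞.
The quotient is an ∞/∞ indeterminate form as x → -∞.
Compare growth rates of the dominant terms (exponentials ≫ polynomials ≫ logarithms), or apply L'Hôpital's rule; the quotient → 0.
Adding the constant: 0 - 2 = -2. Limit = -2.

Final answer: -2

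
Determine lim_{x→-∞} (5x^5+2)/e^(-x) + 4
The quotient is an ∞/∞ indeterminate form as x → -∞.
Compare growth rates of the dominant terms (exponentials ≫ polynomials ≫ logarithms), or apply L'Hôpital's rule; the quotient → 0.
Adding the constant: 0 + 4 = 4. Limit = 4.

Final answer: 4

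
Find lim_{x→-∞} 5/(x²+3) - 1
Evaluate the dominant behaviour as x → -∞; each term tends to a finite value or vanishes.
Limit = -1.

Final answer: -1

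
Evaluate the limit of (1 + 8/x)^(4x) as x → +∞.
As x → +∞: write (1 + 8/x)^(4x) = ((1 + 8/x)^x)^4 → (e^8)^4 = e^32.
Limit = e^(32).

Final answer: e^(32)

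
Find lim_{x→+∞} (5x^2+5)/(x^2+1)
This is an ∞/∞ indeterminate form as x → +∞.
Divide numerator and denominator by x^2 and let the lower-order terms vanish; the leading terms give 5/1 = 5.
Limit = 5.

Final answer: 5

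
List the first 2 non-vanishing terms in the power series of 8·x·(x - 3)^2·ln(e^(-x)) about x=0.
48·x^3 - 72·x^2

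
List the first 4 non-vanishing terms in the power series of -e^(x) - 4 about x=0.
-x^3/6 - x^2/2 - x - 5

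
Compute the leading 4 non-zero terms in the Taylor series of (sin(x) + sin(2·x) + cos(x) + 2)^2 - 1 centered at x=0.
-12·x^3 + 6·x^2 + 18·x + 8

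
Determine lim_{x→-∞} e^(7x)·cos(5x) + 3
Evaluate the dominant behaviour as x → -∞; each term tends to a finite value or vanishes.
Limit = 3.

Final answer: 3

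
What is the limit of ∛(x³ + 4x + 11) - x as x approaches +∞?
This is an ∞ − ∞ indeterminate form.
Multiply by (A² + AB + B²)/(A² + AB + B²) where A = ∛(x³+4x + 11), B = x to use A³ − B³ = (A−B)(A²+AB+B²); the x³ terms cancel, leaving (4x + 11)/(A²+AB+B²) with denominator ~ 3x², so the limit is 0.
Limit = 0.

Final answer: 0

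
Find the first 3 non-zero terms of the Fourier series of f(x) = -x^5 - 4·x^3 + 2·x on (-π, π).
(-2·π^4 - 188 + 32·π^2)·sin(x) + (-π^2 - 1/2 + π^4)·sin(2·x) + (-2·π^4/3 - 32·π^2/27 + 172/81)·sin(3·x)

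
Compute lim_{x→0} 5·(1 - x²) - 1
Direct substitution at x = 0 gives 4.

Final answer: 4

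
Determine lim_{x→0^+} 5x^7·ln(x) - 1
The product is a 0·∞ indeterminate form at x → 0⁺.
Rewrite the product as 5·ln(x) / x^(-7) and apply L'Hôpital, or use the standard hierarchy x^(-7) ≫ |ln x| as x → 0⁺.
The indeterminate product → 0, so the limit = -1.

Final answer: -1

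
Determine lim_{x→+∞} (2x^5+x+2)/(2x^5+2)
This is an ∞/∞ indeterminate form as x → +∞.
Divide numerator and denominator by x^5 and let the lower-order terms vanish; the leading terms give 2/2 = 1.
Limit = 1.

Final answer: 1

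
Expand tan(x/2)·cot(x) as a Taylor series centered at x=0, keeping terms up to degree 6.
-17·x^6/5760 - x^4/48 - x^2/8 + 1/2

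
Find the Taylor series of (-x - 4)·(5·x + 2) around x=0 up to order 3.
-5·x^2 - 22·x - 8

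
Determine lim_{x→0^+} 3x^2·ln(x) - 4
The product is a 0·∞ indeterminate form at x → 0⁺.
Rewrite the product as 3·ln(x) / x^(-2) and apply L'Hôpital, or use the standard hierarchy x^(-2) ≫ |ln x| as x → 0⁺.
The indeterminate product → 0, so the limit = -4.

Final answer: -4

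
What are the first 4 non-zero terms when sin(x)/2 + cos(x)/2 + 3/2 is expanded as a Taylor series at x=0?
-x^3/12 - x^2/4 + x/2 + 2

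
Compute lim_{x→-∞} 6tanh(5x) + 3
Evaluate the dominant behaviour as x → -∞; each term tends to a finite value or vanishes.
Limit = -3.

Final answer: -3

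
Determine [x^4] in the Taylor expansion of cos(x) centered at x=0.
Expand to order 4: cos(x) = x^4/24 - x^2/2 + 1 + O(x^5).
The coefficient of x^4 is 1/24.

Final answer: 1/24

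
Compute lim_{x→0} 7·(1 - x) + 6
Direct substitution at x = 0 gives 13.

Final answer: 13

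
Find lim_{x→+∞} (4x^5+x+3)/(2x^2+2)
This is an ∞/∞ indeterminate form as x → +∞.
Divide numerator and denominator by x^5 and let the lower-order terms vanish; the numerator's degree 5 exceeds the denominator's degree 2, so the quotient diverges.
Limit = ∞.

Final answer: ∞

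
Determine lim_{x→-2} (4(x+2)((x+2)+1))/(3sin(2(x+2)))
Both numerator and denominator → 0 as x → -2; this is a 0/0 indeterminate form.
Expand each to leading order near x = -2: numerator ~ 4·(x + 2), denominator ~ 6·(x + 2).
The limit of the ratio is 2/3.

Final answer: 2/3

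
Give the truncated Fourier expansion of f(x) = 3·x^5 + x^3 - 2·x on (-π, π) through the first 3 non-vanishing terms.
(-118·π^2 + 6·π^4 + 704)·sin(x) + (-3·π^4 - 19 + 14·π^2)·sin(2·x) + (-34·π^2/9 + 32/27 + 2·π^4)·sin(3·x)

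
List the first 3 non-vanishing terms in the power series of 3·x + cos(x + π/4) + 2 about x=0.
-√(2)·x^2/4 + x·(3 - √(2)/2) + √(2)/2 + 2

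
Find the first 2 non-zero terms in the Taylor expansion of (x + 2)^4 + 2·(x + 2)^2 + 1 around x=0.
40·x + 25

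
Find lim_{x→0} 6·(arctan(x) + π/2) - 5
Direct substitution at x = 0 gives -5 + 3·π.

Final answer: -5 + 3·π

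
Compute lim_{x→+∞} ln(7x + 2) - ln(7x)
This is an ∞ − ∞ indeterminate form.
Combine the logarithms: ln(7x+2) − ln(7x) = ln((7x+2)/(7x)) = ln(1 + 2/(7x)) → ln(1) = 0.
Limit = 0.

Final answer: 0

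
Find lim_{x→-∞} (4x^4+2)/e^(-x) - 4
The quotient is an ∞/∞ indeterminate form as x → -∞.
Compare growth rates of the dominant terms (exponentials ≫ polynomials ≫ logarithms), or apply L'Hôpital's rule; the quotient → 0.
Adding the constant: 0 - 4 = -4. Limit = -4.

Final answer: -4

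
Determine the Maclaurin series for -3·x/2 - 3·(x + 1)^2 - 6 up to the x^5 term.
-3·x^2 - 15·x/2 - 9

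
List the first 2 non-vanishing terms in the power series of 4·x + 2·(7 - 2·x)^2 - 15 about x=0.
83 - 52·x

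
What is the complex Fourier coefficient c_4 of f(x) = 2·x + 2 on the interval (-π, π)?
Compute the real Fourier coefficients first: a_4 = 0, b_4 = -1.
Then c_4 = (a_4 − i·b_4)/2 = i/2.

Final answer: i/2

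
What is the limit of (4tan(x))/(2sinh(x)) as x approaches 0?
Both numerator and denominator → 0 as x → 0; this is a 0/0 indeterminate form.
Expand each to leading order near x = 0: numerator ~ 4·x, denominator ~ 2·x.
The limit of the ratio is 2.

Final answer: 2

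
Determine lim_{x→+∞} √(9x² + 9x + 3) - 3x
As x → +∞: multiply by the conjugate to get (9x+3)/(√(9x²+9x+3)+3x); the denominator ~ 6x, so the limit is 9/6 = 3/2.
Limit = 3/2.

Final answer: 3/2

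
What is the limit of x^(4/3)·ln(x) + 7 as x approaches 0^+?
The product is a 0·∞ indeterminate form at x → 0⁺.
Rewrite the product as ln(x) / x^(-4/3) and apply L'Hôpital, or use the standard hierarchy x^(-4/3) ≫ |ln x| as x → 0⁺.
The indeterminate product → 0, so the limit = 7.

Final answer: 7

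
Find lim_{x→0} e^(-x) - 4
Direct substitution at x = 0 gives -3.

Final answer: -3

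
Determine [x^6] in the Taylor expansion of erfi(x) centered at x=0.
Expand to order 6: erfi(x) = x^5/(5·√(π)) + 2·x^3/(3·√(π)) + 2·x/√(π) + O(x^7).
The coefficient of x^6 is 0.

Final answer: 0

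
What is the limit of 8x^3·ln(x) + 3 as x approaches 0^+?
The product is a 0·∞ indeterminate form at x → 0⁺.
Rewrite the product as 8·ln(x) / x^(-3) and apply L'Hôpital, or use the standard hierarchy x^(-3) ≫ |ln x| as x → 0⁺.
The indeterminate product → 0, so the limit = 3.

Final answer: 3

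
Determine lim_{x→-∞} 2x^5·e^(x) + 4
The product is a 0·∞ indeterminate form at x → -∞.
Rewrite the product as 2x^5 / e^(-x) (an ∞/∞ form) and apply L'Hôpital, or use the standard hierarchy e^(|x|) ≫ |x^5| as x → -∞.
The indeterminate product → 0, so the limit = 4.

Final answer: 4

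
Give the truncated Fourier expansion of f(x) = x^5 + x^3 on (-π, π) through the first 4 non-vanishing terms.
(-38·π^2 + 2·π^4 + 228)·sin(x) + (-π^4 - 6 + 4·π^2)·sin(2·x) + (-22·π^2/27 + 44/81 + 2·π^4/3)·sin(3·x) + (-π^4/2 - 3/64 + π^2/8)·sin(4·x)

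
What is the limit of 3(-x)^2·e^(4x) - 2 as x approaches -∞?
The product is a 0·∞ indeterminate form at x → -∞.
Rewrite the product as 3(-x)^2 / e^(-4x) (an ∞/∞ form) and apply L'Hôpital, or use the standard hierarchy e^(4|x|) ≫ |(-x)^2| as x → -∞.
The indeterminate product → 0, so the limit = -2.

Final answer: -2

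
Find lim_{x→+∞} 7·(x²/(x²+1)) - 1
Evaluate the dominant behaviour as x → +∞; each term tends to a finite value or vanishes.
Limit = 6.

Final answer: 6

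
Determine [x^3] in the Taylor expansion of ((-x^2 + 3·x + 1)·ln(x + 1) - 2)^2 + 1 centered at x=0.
Expand to order 3: ((-x^2 + 3·x + 1)·ln(x + 1) - 2)^2 + 1 = 41·x^3/3 - 9·x^2 - 4·x + 5 + O(x^4).
The coefficient of x^3 is 41/3.

Final answer: 41/3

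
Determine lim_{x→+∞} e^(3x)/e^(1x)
This is an ∞/∞ indeterminate form as x → +∞.
Rewrite e^(3x)/e^(1x) = e^((3−1)x) = e^(2x); the exponent coefficient is 2 > 0 so e^(2x) → ∞.
Limit = ∞.

Final answer: ∞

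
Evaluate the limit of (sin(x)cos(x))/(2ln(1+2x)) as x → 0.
Both numerator and denominator → 0 as x → 0; this is a 0/0 indeterminate form.
Expand each to leading order near x = 0: numerator ~ x, denominator ~ 4·x.
The limit of the ratio is 1/4.

Final answer: 1/4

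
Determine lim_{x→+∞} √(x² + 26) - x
This is an ∞ − ∞ indeterminate form.
Multiply and divide by the conjugate √(x²+26) + x; the x² terms cancel, leaving 26/(√(x²+26)+x) → 0.
Limit = 0.

Final answer: 0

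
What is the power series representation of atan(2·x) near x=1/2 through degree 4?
π/4 + (x - 1/2) - (x - 1/2)^2 + 2·(x - 1/2)^3/3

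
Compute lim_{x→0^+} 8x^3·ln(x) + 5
The product is a 0·∞ indeterminate form at x → 0⁺.
Rewrite the product as 8·ln(x) / x^(-3) and apply L'Hôpital, or use the standard hierarchy x^(-3) ≫ |ln x| as x → 0⁺.
The indeterminate product → 0, so the limit = 5.

Final answer: 5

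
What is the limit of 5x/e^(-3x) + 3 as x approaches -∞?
The quotient is an ∞/∞ indeterminate form as x → -∞.
Compare growth rates of the dominant terms (exponentials ≫ polynomials ≫ logarithms), or apply L'Hôpital's rule; the quotient → 0.
Adding the constant: 0 + 3 = 3. Limit = 3.

Final answer: 3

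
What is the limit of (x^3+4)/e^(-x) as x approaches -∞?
This is an ∞/∞ indeterminate form as x → -∞.
Compare growth rates of the dominant terms (exponentials ≫ polynomials ≫ logarithms), or apply L'Hôpital's rule; the quotient → 0.
Limit = 0.

Final answer: 0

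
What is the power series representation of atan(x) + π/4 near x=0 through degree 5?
x^5/5 - x^3/3 + x + π/4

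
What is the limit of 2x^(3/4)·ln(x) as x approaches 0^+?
This is a 0·∞ indeterminate form at x → 0⁺.
Rewrite the product as 2·ln(x) / x^(-3/4) and apply L'Hôpital, or use the standard hierarchy x^(-3/4) ≫ |ln x| as x → 0⁺.
The indeterminate product → 0, so the limit = 0.

Final answer: 0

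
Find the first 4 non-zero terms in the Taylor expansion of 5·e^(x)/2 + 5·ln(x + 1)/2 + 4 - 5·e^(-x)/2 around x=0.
5·x^3/3 - 5·x^2/4 + 15·x/2 + 4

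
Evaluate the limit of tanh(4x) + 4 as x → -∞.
Evaluate the dominant behaviour as x → -∞; each term tends to a finite value or vanishes.
Limit = 3.

Final answer: 3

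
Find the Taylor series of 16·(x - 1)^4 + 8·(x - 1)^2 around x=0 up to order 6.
16·x^4 - 64·x^3 + 104·x^2 - 80·x + 24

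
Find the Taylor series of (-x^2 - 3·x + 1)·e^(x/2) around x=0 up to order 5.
-109·x^5/3840 - 71·x^4/384 - 41·x^3/48 - 19·x^2/8 - 5·x/2 + 1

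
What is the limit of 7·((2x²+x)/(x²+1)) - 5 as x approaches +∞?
Evaluate the dominant behaviour as x → +∞; each term tends to a finite value or vanishes.
Limit = 9.

Final answer: 9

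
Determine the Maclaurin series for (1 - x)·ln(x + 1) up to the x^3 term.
5·x^3/6 - 3·x^2/2 + x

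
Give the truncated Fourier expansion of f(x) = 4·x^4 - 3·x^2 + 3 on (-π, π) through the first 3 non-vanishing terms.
(204 - 32·π^2)·cos(x) + (-15 + 8·π^2)·cos(2·x) - π^2 + 3 + 4·π^4/5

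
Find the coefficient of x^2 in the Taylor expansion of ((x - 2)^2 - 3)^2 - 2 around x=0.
Expand to order 2: ((x - 2)^2 - 3)^2 - 2 = 18·x^2 - 8·x - 1 + O(x^3).
The coefficient of x^2 is 18.

Final answer: 18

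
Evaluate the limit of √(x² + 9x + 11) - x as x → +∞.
This is an ∞ − ∞ indeterminate form.
Multiply and divide by the conjugate √(x²+9x + 11) + x; the x² terms cancel, leaving (9x + 11)/(√(x²+9x + 11)+x) → 9/2.
Limit = 9/2.

Final answer: 9/2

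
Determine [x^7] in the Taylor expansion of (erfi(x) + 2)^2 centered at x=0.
Expand to order 7: (erfi(x) + 2)^2 = 4·x^7/(21·√(π)) + 56·x^6/(45·π) + 4·x^5/(5·√(π)) + 8·x^4/(3·π) + 8·x^3/(3·√(π)) + 4·x^2/π + 8·x/√(π) + 4 + O(x^8).
The coefficient of x^7 is 4/(21·√(π)).

Final answer: 4/(21·√(π))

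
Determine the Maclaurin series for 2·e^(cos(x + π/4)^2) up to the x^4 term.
-5·x^4·e^(1/2)/4 + x^3·e^(1/2) + x^2·e^(1/2) - 2·x·e^(1/2) + 2·e^(1/2)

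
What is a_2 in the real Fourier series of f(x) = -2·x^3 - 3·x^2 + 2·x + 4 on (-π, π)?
a_2 = (1/π) ∫_{-π}^{π} f(x)·cos(2x) dx.
Evaluate the integral (use parity and integration by parts as needed): a_2 = -3.

Final answer: -3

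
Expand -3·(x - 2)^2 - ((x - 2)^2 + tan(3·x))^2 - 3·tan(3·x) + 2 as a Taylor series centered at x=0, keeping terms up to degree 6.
-81·x^6/5 - 1872·x^5/5 + 17·x^4 - 97·x^3 - 12·x^2 + 11·x - 26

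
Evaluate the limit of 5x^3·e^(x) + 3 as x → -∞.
The product is a 0·∞ indeterminate form at x → -∞.
Rewrite the product as 5x^3 / e^(-x) (an ∞/∞ form) and apply L'Hôpital, or use the standard hierarchy e^(|x|) ≫ |x^3| as x → -∞.
The indeterminate product → 0, so the limit = 3.

Final answer: 3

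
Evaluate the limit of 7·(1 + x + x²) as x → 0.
Direct substitution at x = 0 gives 7.

Final answer: 7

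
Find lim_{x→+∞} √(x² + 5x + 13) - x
This is an ∞ − ∞ indeterminate form.
Multiply and divide by the conjugate √(x²+5x + 13) + x; the x² terms cancel, leaving (5x + 13)/(√(x²+5x + 13)+x) → 5/2.
Limit = 5/2.

Final answer: 5/2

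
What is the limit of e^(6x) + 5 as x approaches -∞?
Evaluate the dominant behaviour as x → -∞; each term tends to a finite value or vanishes.
Limit = 5.

Final answer: 5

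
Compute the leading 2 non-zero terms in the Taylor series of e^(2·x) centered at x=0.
2·x + 1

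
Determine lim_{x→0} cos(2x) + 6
Direct substitution at x = 0 gives 7.

Final answer: 7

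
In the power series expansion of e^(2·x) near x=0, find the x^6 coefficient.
Expand to order 6: e^(2·x) = 4·x^6/45 + 4·x^5/15 + 2·x^4/3 + 4·x^3/3 + 2·x^2 + 2·x + 1 + O(x^7).
The coefficient of x^6 is 4/45.

Final answer: 4/45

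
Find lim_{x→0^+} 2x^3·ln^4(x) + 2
The product is a 0·∞ indeterminate form at x → 0⁺.
Rewrite the product as 2·ln^4(x) / x^(-3) and apply L'Hôpital, or use the standard hierarchy x^(-3) ≫ |ln x|^4 as x → 0⁺.
The indeterminate product → 0, so the limit = 2.

Final answer: 2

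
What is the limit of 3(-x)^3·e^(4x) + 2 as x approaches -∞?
The product is a 0·∞ indeterminate form at x → -∞.
Rewrite the product as 3(-x)^3 / e^(-4x) (an ∞/∞ form) and apply L'Hôpital, or use the standard hierarchy e^(4|x|) ≫ |(-x)^3| as x → -∞.
The indeterminate product → 0, so the limit = 2.

Final answer: 2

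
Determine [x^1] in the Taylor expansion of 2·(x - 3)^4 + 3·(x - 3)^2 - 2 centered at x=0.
Expand to order 1: 2·(x - 3)^4 + 3·(x - 3)^2 - 2 = 187 - 234·x + O(x^2).
The coefficient of x^1 is -234.

Final answer: -234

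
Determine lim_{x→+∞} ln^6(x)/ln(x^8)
This is an ∞/∞ indeterminate form as x → +∞.
Write ln(x^8) = 8·ln(x), reducing the quotient to ln^5(x)/8 → ∞.
Limit = ∞.

Final answer: ∞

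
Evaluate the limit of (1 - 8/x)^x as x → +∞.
As x → +∞: this is the defining limit (1 - 8/x)^x → e^(-8).
Limit = e^(-8).

Final answer: e^(-8)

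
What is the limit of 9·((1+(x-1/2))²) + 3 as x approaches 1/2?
Direct substitution at x = 1/2 gives 12.

Final answer: 12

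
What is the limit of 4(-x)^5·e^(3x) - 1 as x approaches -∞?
The product is a 0·∞ indeterminate form at x → -∞.
Rewrite the product as 4(-x)^5 / e^(-3x) (an ∞/∞ form) and apply L'Hôpital, or use the standard hierarchy e^(3|x|) ≫ |(-x)^5| as x → -∞.
The indeterminate product → 0, so the limit = -1.

Final answer: -1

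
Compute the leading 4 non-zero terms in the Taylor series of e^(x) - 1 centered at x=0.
x^4/24 + x^3/6 + x^2/2 + x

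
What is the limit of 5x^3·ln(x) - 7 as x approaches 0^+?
The product is a 0·∞ indeterminate form at x → 0⁺.
Rewrite the product as 5·ln(x) / x^(-3) and apply L'Hôpital, or use the standard hierarchy x^(-3) ≫ |ln x| as x → 0⁺.
The indeterminate product → 0, so the limit = -7.

Final answer: -7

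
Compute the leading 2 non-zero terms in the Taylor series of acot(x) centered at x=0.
-x + π/2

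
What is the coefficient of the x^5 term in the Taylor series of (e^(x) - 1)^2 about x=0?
Expand to order 5: (e^(x) - 1)^2 = x^5/4 + 7·x^4/12 + x^3 + x^2 + O(x^6).
The coefficient of x^5 is 1/4.

Final answer: 1/4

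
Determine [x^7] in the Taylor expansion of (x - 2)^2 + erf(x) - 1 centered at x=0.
Expand to order 7: (x - 2)^2 + erf(x) - 1 = -x^7/(21·√(π)) + x^5/(5·√(π)) - 2·x^3/(3·√(π)) + x^2 + x·(-4 + 2/√(π)) + 3 + O(x^8).
The coefficient of x^7 is -1/(21·√(π)).

Final answer: -1/(21·√(π))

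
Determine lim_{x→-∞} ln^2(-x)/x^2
This is an ∞/∞ indeterminate form as x → -∞.
Compare growth rates of the dominant terms (exponentials ≫ polynomials ≫ logarithms), or apply L'Hôpital's rule; the quotient → 0.
Limit = 0.

Final answer: 0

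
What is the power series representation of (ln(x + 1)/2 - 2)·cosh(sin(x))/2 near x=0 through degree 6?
-17·x^6/320 + 29·x^5/480 + 5·x^3/24 - 5·x^2/8 + x/4 - 1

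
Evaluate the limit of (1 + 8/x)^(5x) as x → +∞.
As x → +∞: write (1 + 8/x)^(5x) = ((1 + 8/x)^x)^5 → (e^8)^5 = e^40.
Limit = e^(40).

Final answer: e^(40)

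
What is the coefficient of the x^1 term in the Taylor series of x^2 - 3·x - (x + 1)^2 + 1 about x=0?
Expand to order 1: x^2 - 3·x - (x + 1)^2 + 1 = -5·x + O(x^2).
The coefficient of x^1 is -5.

Final answer: -5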